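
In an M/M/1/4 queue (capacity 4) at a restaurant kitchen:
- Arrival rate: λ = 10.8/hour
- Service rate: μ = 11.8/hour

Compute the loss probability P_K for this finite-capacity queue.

ρ = λ/μ = 10.8/11.8 = 0.91525
P₀ = (1-ρ)/(1-ρ^(K+1)) = (1-0.91525)/(1-0.91525^5) = 0.08475/0.3578 = 0.2369
P_K = P₀×ρ^K = 0.2369 × 0.91525^4 = 0.2369 × 0.7017 = 0.1662
Blocking probability = 16.62%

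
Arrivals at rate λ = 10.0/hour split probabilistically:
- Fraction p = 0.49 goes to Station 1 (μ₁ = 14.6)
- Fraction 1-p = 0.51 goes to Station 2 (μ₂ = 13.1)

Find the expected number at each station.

Effective rates: λ₁ = 10.0×0.49 = 4.9, λ₂ = 10.0×0.51 = 5.1
Station 1: ρ₁ = 4.9/14.6 = 0.33562, L₁ = ρ₁/(1-ρ₁) = 0.33562/(1-0.33562) = 0.5052
Station 2: ρ₂ = 5.1/13.1 = 0.3893, L₂ = ρ₂/(1-ρ₂) = 0.3893/(1-0.3893) = 0.6375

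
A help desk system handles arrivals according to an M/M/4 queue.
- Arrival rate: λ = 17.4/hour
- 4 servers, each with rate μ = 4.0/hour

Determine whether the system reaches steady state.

Stability requires ρ = λ/(cμ) < 1
ρ = 17.4/(4 × 4.0) = 17.4/16.00 = 1.0875
Since 1.0875 ≥ 1, the system is UNSTABLE.
Need c > λ/μ = 17.4/4.0 = 4.35.
Minimum servers needed: c = 5.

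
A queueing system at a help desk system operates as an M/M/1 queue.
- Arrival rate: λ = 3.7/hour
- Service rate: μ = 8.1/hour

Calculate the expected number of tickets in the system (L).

ρ = λ/μ = 3.7/8.1 = 0.4568
For M/M/1: L = λ/(μ-λ)
L = 3.7/(8.1-3.7) = 3.7/4.40
L = 0.8409 tickets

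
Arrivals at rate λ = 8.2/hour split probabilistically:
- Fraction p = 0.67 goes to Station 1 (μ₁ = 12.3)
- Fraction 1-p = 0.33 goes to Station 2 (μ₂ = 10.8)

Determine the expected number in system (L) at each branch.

Effective rates: λ₁ = 8.2×0.67 = 5.494, λ₂ = 8.2×0.33 = 2.706
Station 1: ρ₁ = 5.494/12.3 = 0.44667, L₁ = ρ₁/(1-ρ₁) = 0.44667/(1-0.44667) = 0.8072
Station 2: ρ₂ = 2.706/10.8 = 0.25056, L₂ = ρ₂/(1-ρ₂) = 0.25056/(1-0.25056) = 0.3343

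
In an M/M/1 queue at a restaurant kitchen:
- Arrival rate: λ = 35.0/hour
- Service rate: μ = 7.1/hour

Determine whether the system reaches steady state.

Stability requires ρ = λ/(cμ) < 1
ρ = 35.0/(1 × 7.1) = 35.0/7.10 = 4.9296
Since 4.9296 ≥ 1, the system is UNSTABLE.
Queue grows without bound. Need μ > λ = 35.0.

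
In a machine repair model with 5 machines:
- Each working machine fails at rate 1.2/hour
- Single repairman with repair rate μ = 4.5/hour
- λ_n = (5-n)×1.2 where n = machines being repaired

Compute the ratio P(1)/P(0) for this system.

P(1)/P(0) = ∏_{i=0}^{1-1} λ_i/μ_{i+1}
= (5-0)×1.2/4.5
= 1.3333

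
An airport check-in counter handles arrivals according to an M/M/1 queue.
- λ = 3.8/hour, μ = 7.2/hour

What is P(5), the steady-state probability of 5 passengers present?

ρ = λ/μ = 3.8/7.2 = 0.5278
P(n) = (1-ρ)ρⁿ
P(5) = (1-0.5278) × 0.5278^5
P(5) = 0.4722 × 0.04096
P(5) = 0.01934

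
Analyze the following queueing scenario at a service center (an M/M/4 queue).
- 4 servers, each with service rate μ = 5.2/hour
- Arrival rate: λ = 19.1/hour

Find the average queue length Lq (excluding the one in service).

Traffic intensity: ρ = λ/(cμ) = 19.1/(4×5.2) = 0.9183
Since ρ = 0.9183 < 1, system is stable.
Offered load a = λ/μ = cρ = 19.1/5.2 = 3.6731
P₀ = [ Σₙ₌₀^3 aⁿ/n! + a^4/(4!(1-ρ)) ]⁻¹
Σ = a^0/0! + a^1/1! + a^2/2! + a^3/3! = 1.0000 + 3.6731 + 6.7457 + 8.2592 = 19.6780
a^4/(4!(1-ρ)) = 182.0204/(24 × 0.0817308) = 92.7947
P₀ = 1/(19.6780 + 92.7947) = 0.008891
Lq = P₀·a^4·ρ / (4!(1-ρ)²) = 0.0088910 × 182.0204 × 0.91827 / (24 × 0.0066799) = 9.2696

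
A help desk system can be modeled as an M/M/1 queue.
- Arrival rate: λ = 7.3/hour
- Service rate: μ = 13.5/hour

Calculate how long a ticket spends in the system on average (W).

First, compute utilization: ρ = λ/μ = 7.3/13.5 = 0.5407
For M/M/1: W = 1/(μ-λ)
W = 1/(13.5-7.3) = 1/6.20
W = 0.1613 hours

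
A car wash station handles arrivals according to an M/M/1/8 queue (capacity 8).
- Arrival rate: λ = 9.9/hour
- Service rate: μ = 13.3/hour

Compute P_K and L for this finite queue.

ρ = λ/μ = 9.9/13.3 = 0.74436
P₀ = (1-ρ)/(1-ρ^(K+1)) = (1-0.74436)/(1-0.74436^9) = 0.2556/0.9298 = 0.2749
P_K = P₀×ρ^K = 0.2749 × 0.74436^8 = 0.2749 × 0.09425 = 0.02591
Blocking probability P_8 = 0.02591 (2.59%)
L = ρ[1 - (K+1)ρ^K + Kρ^(K+1)] / [(1-ρ)(1-ρ^(K+1))]
L = 0.74436 × (1 - 9×0.094246 + 8×0.070153) / ((1 - 0.74436) × (1 - 0.070153)) = 2.2327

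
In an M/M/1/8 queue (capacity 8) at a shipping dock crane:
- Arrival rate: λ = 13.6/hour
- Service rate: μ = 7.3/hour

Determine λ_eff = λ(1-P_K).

ρ = λ/μ = 13.6/7.3 = 1.8630
P₀ = (1-ρ)/(1-ρ^(K+1)) = (1-1.8630)/(1-1.8630^9) = -0.8630/-269.3434 = 0.003204
P_K = P₀×ρ^K = 0.0032041 × 1.8630^8 = 0.0032041 × 145.1118 = 0.4650
λ_eff = λ(1-P_K) = 13.6 × (1 - 0.464955) = 13.6 × 0.535045 = 7.2766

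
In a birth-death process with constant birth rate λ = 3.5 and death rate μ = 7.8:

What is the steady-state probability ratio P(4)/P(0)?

For constant rates: P(n)/P(0) = (λ/μ)^n
P(4)/P(0) = (3.5/7.8)^4 = 0.44872^4 = 0.04054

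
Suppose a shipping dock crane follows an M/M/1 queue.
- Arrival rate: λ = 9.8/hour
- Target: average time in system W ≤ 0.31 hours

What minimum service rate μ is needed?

For M/M/1: W = 1/(μ-λ)
Need W ≤ 0.31, so 1/(μ-λ) ≤ 0.31
μ - λ ≥ 1/0.31 = 3.2258
μ ≥ 9.8 + 3.2258 = 13.0258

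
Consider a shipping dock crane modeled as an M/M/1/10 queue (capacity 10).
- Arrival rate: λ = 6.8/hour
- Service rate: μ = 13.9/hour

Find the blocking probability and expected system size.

ρ = λ/μ = 6.8/13.9 = 0.48921
P₀ = (1-ρ)/(1-ρ^(K+1)) = (1-0.48921)/(1-0.48921^11) = 0.5108/0.9996 = 0.5110
P_K = P₀×ρ^K = 0.5110 × 0.48921^10 = 0.5110 × 0.0007852 = 0.0004012
Blocking probability P_10 = 0.0004012 (0.04012%)
L = ρ[1 - (K+1)ρ^K + Kρ^(K+1)] / [(1-ρ)(1-ρ^(K+1))]
L = 0.48921 × (1 - 11×0.0007852 + 10×0.0003841) / ((1 - 0.48921) × (1 - 0.0003841)) = 0.9535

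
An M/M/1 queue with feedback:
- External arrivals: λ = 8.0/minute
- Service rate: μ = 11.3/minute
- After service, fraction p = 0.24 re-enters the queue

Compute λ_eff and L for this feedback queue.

Effective arrival rate: λ_eff = λ/(1-p) = 8.0/(1-0.24) = 8.0/0.76 = 10.526316
ρ = λ_eff/μ = 10.526316/11.3 = 0.931532
L = ρ/(1-ρ) = 0.931532/(1-0.931532) = 13.6054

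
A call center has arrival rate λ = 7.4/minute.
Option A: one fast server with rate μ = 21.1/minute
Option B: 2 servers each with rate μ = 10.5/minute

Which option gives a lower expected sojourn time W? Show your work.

Option A: single server μ = 21.1 (M/M/1)
  ρ_A = 7.4/21.1 = 0.3507
  W_A = 1/(μ-λ) = 1/(21.1-7.4) = 1/13.70 = 0.07299

Option B: 2 servers μ = 10.5 (M/M/2)
  ρ_B = λ/(cμ) = 7.4/(2×10.5) = 0.3524
  Offered load a = λ/μ = cρ = 7.4/10.5 = 0.7048
  P₀ = [ Σₙ₌₀^1 aⁿ/n! + a^2/(2!(1-ρ)) ]⁻¹
  Σ = a^0/0! + a^1/1! = 1.0000 + 0.7048 = 1.7048
  a^2/(2!(1-ρ)) = 0.4967/(2 × 0.6476) = 0.3835
  P₀ = 1/(1.7048 + 0.3835) = 0.4789
  Lq = P₀·a^2·ρ / (2!(1-ρ)²) = 0.47887 × 0.49669 × 0.35238 / (2 × 0.41941) = 0.09992
  Wq_B = Lq/λ = 0.09992/7.4 = 0.01350
  W_B = Wq_B + 1/μ = 0.01350 + 0.09524 = 0.1087

Since W_A = 0.07299 < W_B = 0.1087, Option A (single fast server) has the shorter time in system.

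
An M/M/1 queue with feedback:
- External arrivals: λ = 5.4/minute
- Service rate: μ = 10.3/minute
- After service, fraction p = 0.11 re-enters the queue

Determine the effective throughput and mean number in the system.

Effective arrival rate: λ_eff = λ/(1-p) = 5.4/(1-0.11) = 5.4/0.89 = 6.0674
ρ = λ_eff/μ = 6.0674/10.3 = 0.58907
L = ρ/(1-ρ) = 0.58907/(1-0.58907) = 1.4335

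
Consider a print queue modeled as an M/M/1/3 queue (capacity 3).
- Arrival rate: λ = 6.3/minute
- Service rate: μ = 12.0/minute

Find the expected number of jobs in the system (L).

ρ = λ/μ = 6.3/12.0 = 0.5250
P₀ = (1-ρ)/(1-ρ^(K+1)) = (1-0.5250)/(1-0.5250^4) = 0.4750/0.9240 = 0.5141
P_K = P₀×ρ^K = 0.51405 × 0.5250^3 = 0.51405 × 0.14470 = 0.07438
L = ρ[1 - (K+1)ρ^K + Kρ^(K+1)] / [(1-ρ)(1-ρ^(K+1))]
L = 0.5250 × (1 - 4×0.1447 + 3×0.07597) / ((1 - 0.5250) × (1 - 0.07597)) = 0.7764 jobs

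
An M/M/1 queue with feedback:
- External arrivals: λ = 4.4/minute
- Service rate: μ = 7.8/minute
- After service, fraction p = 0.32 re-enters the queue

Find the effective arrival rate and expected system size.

Effective arrival rate: λ_eff = λ/(1-p) = 4.4/(1-0.32) = 4.4/0.68 = 6.47059
ρ = λ_eff/μ = 6.47059/7.8 = 0.829563
L = ρ/(1-ρ) = 0.829563/(1-0.829563) = 4.8673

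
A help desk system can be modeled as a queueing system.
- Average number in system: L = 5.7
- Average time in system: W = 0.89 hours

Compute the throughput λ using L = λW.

Little's Law: L = λW, so λ = L/W
λ = 5.7/0.89 = 6.4045 tickets/hour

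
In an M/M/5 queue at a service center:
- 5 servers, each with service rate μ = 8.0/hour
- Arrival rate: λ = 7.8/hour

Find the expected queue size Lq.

Traffic intensity: ρ = λ/(cμ) = 7.8/(5×8.0) = 0.1950
Since ρ = 0.1950 < 1, system is stable.
Offered load a = λ/μ = cρ = 7.8/8.0 = 0.9750
P₀ = [ Σₙ₌₀^4 aⁿ/n! + a^5/(5!(1-ρ)) ]⁻¹
Σ = a^0/0! + a^1/1! + a^2/2! + a^3/3! + a^4/4! = 1.0000 + 0.97500 + 0.47531 + 0.15448 + 0.037654 = 2.6424
a^5/(5!(1-ρ)) = 0.8811/(120 × 0.8050) = 0.009121
P₀ = 1/(2.6424 + 0.009121) = 0.3771
Lq = P₀·a^5·ρ / (5!(1-ρ)²) = 0.37714 × 0.88110 × 0.19500 / (120 × 0.64802) = 0.0008333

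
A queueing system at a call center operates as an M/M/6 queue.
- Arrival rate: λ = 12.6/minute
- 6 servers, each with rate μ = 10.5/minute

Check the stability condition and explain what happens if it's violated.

Stability requires ρ = λ/(cμ) < 1
ρ = 12.6/(6 × 10.5) = 12.6/63.00 = 0.2000
Since 0.2000 < 1, the system is STABLE.
The servers are busy 20.00% of the time.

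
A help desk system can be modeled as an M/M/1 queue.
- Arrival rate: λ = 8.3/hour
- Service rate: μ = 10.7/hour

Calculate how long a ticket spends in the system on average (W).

First, compute utilization: ρ = λ/μ = 8.3/10.7 = 0.7757
For M/M/1: W = 1/(μ-λ)
W = 1/(10.7-8.3) = 1/2.40
W = 0.4167 hours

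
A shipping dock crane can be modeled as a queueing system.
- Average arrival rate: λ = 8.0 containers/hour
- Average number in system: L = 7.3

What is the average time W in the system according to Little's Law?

Little's Law: L = λW, so W = L/λ
W = 7.3/8.0 = 0.9125 hours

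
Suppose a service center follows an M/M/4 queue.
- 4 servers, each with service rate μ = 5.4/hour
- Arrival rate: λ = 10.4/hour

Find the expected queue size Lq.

Traffic intensity: ρ = λ/(cμ) = 10.4/(4×5.4) = 0.4815
Since ρ = 0.4815 < 1, system is stable.
Offered load a = λ/μ = cρ = 10.4/5.4 = 1.9259
P₀ = [ Σₙ₌₀^3 aⁿ/n! + a^4/(4!(1-ρ)) ]⁻¹
Σ = a^0/0! + a^1/1! + a^2/2! + a^3/3! = 1.0000 + 1.9259 + 1.8546 + 1.1906 = 5.9711
a^4/(4!(1-ρ)) = 13.7581/(24 × 0.5185) = 1.1056
P₀ = 1/(5.9711 + 1.1056) = 0.1413
Lq = P₀·a^4·ρ / (4!(1-ρ)²) = 0.14131 × 13.7581 × 0.48148 / (24 × 0.26886) = 0.1451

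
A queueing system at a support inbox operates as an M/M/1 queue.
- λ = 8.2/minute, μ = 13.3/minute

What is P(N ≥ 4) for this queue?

ρ = λ/μ = 8.2/13.3 = 0.6165
P(N ≥ n) = ρⁿ
P(N ≥ 4) = 0.6165^4
P(N ≥ 4) = 0.1445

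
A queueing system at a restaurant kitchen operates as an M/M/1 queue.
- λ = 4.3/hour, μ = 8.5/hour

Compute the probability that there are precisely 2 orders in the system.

ρ = λ/μ = 4.3/8.5 = 0.5059
P(n) = (1-ρ)ρⁿ
P(2) = (1-0.5059) × 0.5059^2
P(2) = 0.49410 × 0.25593
P(2) = 0.1265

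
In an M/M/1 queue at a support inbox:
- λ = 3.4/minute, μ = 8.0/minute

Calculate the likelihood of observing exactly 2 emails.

ρ = λ/μ = 3.4/8.0 = 0.4250
P(n) = (1-ρ)ρⁿ
P(2) = (1-0.4250) × 0.4250^2
P(2) = 0.57500 × 0.18062
P(2) = 0.1039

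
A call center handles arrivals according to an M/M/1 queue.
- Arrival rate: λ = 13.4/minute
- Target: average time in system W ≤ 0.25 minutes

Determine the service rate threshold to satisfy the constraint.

For M/M/1: W = 1/(μ-λ)
Need W ≤ 0.25, so 1/(μ-λ) ≤ 0.25
μ - λ ≥ 1/0.25 = 4.0000
μ ≥ 13.4 + 4.0000 = 17.4000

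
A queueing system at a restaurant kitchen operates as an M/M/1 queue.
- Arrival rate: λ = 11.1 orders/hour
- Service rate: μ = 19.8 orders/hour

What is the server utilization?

Server utilization: ρ = λ/μ
ρ = 11.1/19.8 = 0.5606
The server is busy 56.06% of the time.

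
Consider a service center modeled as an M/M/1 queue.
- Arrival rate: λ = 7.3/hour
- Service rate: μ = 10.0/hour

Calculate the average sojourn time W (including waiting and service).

First, compute utilization: ρ = λ/μ = 7.3/10.0 = 0.7300
For M/M/1: W = 1/(μ-λ)
W = 1/(10.0-7.3) = 1/2.70
W = 0.3704 hours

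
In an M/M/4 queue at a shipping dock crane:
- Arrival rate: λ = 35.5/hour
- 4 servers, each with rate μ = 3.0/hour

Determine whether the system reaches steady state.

Stability requires ρ = λ/(cμ) < 1
ρ = 35.5/(4 × 3.0) = 35.5/12.00 = 2.9583
Since 2.9583 ≥ 1, the system is UNSTABLE.
Need c > λ/μ = 35.5/3.0 = 11.83.
Minimum servers needed: c = 12.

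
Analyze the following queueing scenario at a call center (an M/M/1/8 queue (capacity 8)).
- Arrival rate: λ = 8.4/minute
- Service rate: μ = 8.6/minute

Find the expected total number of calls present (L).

ρ = λ/μ = 8.4/8.6 = 0.97674
P₀ = (1-ρ)/(1-ρ^(K+1)) = (1-0.97674)/(1-0.97674^9) = 0.023260/0.19088 = 0.1219
P_K = P₀×ρ^K = 0.12185 × 0.97674^8 = 0.12185 × 0.82838 = 0.1009
L = ρ[1 - (K+1)ρ^K + Kρ^(K+1)] / [(1-ρ)(1-ρ^(K+1))]
L = 0.97674 × (1 - 9×0.82838416 + 8×0.80911595) / ((1 - 0.97674) × (1 - 0.80911595)) = 3.8432 calls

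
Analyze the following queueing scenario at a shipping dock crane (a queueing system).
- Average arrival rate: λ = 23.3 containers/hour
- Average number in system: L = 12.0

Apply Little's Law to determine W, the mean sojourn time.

Little's Law: L = λW, so W = L/λ
W = 12.0/23.3 = 0.5150 hours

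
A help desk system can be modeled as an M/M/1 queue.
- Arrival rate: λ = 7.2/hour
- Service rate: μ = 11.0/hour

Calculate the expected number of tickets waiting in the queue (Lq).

ρ = λ/μ = 7.2/11.0 = 0.6545
For M/M/1: Lq = λ²/(μ(μ-λ))
Lq = 51.84/(11.0 × 3.80)
Lq = 1.2402 tickets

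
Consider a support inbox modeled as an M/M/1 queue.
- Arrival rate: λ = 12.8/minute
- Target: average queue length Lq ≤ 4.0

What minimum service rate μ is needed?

For M/M/1: Lq = λ²/(μ(μ-λ))
Need Lq ≤ 4.0, i.e. μ(μ-λ) ≥ λ²/4.0
μ² - 12.8μ - 163.84/4.0 ≥ 0  →  μ² - 12.8μ - 40.9600 ≥ 0
Quadratic formula (positive root): μ = [λ + √(λ² + 4×40.9600)]/2
Discriminant: 163.84 + 4×40.9600 = 327.6800, √327.6800 = 18.1019
μ ≥ (12.8 + 18.1019)/2 = 15.4510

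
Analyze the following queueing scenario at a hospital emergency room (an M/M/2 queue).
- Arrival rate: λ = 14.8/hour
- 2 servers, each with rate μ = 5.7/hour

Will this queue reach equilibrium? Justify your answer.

Stability requires ρ = λ/(cμ) < 1
ρ = 14.8/(2 × 5.7) = 14.8/11.40 = 1.2982
Since 1.2982 ≥ 1, the system is UNSTABLE.
Need c > λ/μ = 14.8/5.7 = 2.60.
Minimum servers needed: c = 3.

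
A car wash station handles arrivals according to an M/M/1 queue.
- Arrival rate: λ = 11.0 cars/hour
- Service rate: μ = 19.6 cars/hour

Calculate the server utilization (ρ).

Server utilization: ρ = λ/μ
ρ = 11.0/19.6 = 0.5612
The server is busy 56.12% of the time.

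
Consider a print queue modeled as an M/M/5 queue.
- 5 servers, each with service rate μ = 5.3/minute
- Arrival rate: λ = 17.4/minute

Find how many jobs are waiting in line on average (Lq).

Traffic intensity: ρ = λ/(cμ) = 17.4/(5×5.3) = 0.6566
Since ρ = 0.6566 < 1, system is stable.
Offered load a = λ/μ = cρ = 17.4/5.3 = 3.2830
P₀ = [ Σₙ₌₀^4 aⁿ/n! + a^5/(5!(1-ρ)) ]⁻¹
Σ = a^0/0! + a^1/1! + a^2/2! + a^3/3! + a^4/4! = 1.0000 + 3.2830 + 5.3891 + 5.8975 + 4.8404 = 20.4100
a^5/(5!(1-ρ)) = 381.3879/(120 × 0.343396) = 9.2553
P₀ = 1/(20.4100 + 9.2553) = 0.03371
Lq = P₀·a^5·ρ / (5!(1-ρ)²) = 0.0337094 × 381.3879 × 0.656604 / (120 × 0.117921) = 0.5966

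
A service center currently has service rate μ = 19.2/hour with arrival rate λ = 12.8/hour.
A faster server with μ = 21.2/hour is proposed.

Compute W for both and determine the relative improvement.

System 1: ρ₁ = 12.8/19.2 = 0.6667, W₁ = 1/(19.2-12.8) = 0.15625
System 2: ρ₂ = 12.8/21.2 = 0.6038, W₂ = 1/(21.2-12.8) = 0.11905
Improvement: (W₁-W₂)/W₁ = (0.15625-0.11905)/0.15625 = 23.81%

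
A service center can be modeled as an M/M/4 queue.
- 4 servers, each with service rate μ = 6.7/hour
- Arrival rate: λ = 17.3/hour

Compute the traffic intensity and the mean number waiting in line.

Traffic intensity: ρ = λ/(cμ) = 17.3/(4×6.7) = 0.6455
Since ρ = 0.6455 < 1, system is stable.
Offered load a = λ/μ = cρ = 17.3/6.7 = 2.5821
P₀ = [ Σₙ₌₀^3 aⁿ/n! + a^4/(4!(1-ρ)) ]⁻¹
Σ = a^0/0! + a^1/1! + a^2/2! + a^3/3! = 1.0000 + 2.5821 + 3.3336 + 2.8692 = 9.7849
a^4/(4!(1-ρ)) = 44.4514/(24 × 0.35448) = 5.2250
P₀ = 1/(9.7849 + 5.2250) = 0.06662
Lq = P₀·a^4·ρ / (4!(1-ρ)²) = 0.066623 × 44.4514 × 0.64552 / (24 × 0.12565) = 0.6339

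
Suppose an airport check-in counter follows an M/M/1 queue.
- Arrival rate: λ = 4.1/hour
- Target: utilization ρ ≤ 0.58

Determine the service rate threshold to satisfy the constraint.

ρ = λ/μ, so μ = λ/ρ
μ ≥ 4.1/0.58 = 7.0690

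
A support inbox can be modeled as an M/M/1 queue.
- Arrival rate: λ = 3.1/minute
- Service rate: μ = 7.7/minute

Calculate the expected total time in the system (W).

First, compute utilization: ρ = λ/μ = 3.1/7.7 = 0.4026
For M/M/1: W = 1/(μ-λ)
W = 1/(7.7-3.1) = 1/4.60
W = 0.2174 minutes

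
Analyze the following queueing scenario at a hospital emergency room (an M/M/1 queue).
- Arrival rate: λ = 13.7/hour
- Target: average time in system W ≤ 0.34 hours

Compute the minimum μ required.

For M/M/1: W = 1/(μ-λ)
Need W ≤ 0.34, so 1/(μ-λ) ≤ 0.34
μ - λ ≥ 1/0.34 = 2.9412
μ ≥ 13.7 + 2.9412 = 16.6412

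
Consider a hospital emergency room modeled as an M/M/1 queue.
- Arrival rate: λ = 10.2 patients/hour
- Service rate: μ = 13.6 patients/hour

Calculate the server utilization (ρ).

Server utilization: ρ = λ/μ
ρ = 10.2/13.6 = 0.7500
The server is busy 75.00% of the time.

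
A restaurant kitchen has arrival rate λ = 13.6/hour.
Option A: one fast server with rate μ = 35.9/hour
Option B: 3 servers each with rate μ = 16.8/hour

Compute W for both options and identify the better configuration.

Option A: single server μ = 35.9 (M/M/1)
  ρ_A = 13.6/35.9 = 0.3788
  W_A = 1/(μ-λ) = 1/(35.9-13.6) = 1/22.30 = 0.04484

Option B: 3 servers μ = 16.8 (M/M/3)
  ρ_B = λ/(cμ) = 13.6/(3×16.8) = 0.2698
  Offered load a = λ/μ = cρ = 13.6/16.8 = 0.8095
  P₀ = [ Σₙ₌₀^2 aⁿ/n! + a^3/(3!(1-ρ)) ]⁻¹
  Σ = a^0/0! + a^1/1! + a^2/2! = 1.0000 + 0.8095 + 0.3277 = 2.1372
  a^3/(3!(1-ρ)) = 0.5305/(6 × 0.7302) = 0.1211
  P₀ = 1/(2.1372 + 0.1211) = 0.4428
  Lq = P₀·a^3·ρ / (3!(1-ρ)²) = 0.44281 × 0.53050 × 0.26984 / (6 × 0.53313) = 0.01982
  Wq_B = Lq/λ = 0.01982/13.6 = 0.001457
  W_B = Wq_B + 1/μ = 0.001457 + 0.05952 = 0.06098

Since W_A = 0.04484 < W_B = 0.06098, Option A (single fast server) has the shorter time in system.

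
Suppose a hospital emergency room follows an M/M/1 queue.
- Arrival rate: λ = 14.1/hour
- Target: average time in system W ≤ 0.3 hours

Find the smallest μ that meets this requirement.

For M/M/1: W = 1/(μ-λ)
Need W ≤ 0.3, so 1/(μ-λ) ≤ 0.3
μ - λ ≥ 1/0.3 = 3.3333
μ ≥ 14.1 + 3.3333 = 17.4333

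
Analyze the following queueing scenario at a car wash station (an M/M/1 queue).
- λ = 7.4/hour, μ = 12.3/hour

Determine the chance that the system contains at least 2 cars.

ρ = λ/μ = 7.4/12.3 = 0.60163
P(N ≥ n) = ρⁿ
P(N ≥ 2) = 0.60163^2
P(N ≥ 2) = 0.3620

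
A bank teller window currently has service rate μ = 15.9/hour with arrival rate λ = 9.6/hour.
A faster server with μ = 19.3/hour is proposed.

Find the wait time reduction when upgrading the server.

System 1: ρ₁ = 9.6/15.9 = 0.6038, W₁ = 1/(15.9-9.6) = 0.15873
System 2: ρ₂ = 9.6/19.3 = 0.4974, W₂ = 1/(19.3-9.6) = 0.10309
Improvement: (W₁-W₂)/W₁ = (0.15873-0.10309)/0.15873 = 35.05%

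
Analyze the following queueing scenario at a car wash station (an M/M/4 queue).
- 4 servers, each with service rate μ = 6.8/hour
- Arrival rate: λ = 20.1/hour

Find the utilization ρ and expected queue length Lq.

Traffic intensity: ρ = λ/(cμ) = 20.1/(4×6.8) = 0.7390
Since ρ = 0.7390 < 1, system is stable.
Offered load a = λ/μ = cρ = 20.1/6.8 = 2.9559
P₀ = [ Σₙ₌₀^3 aⁿ/n! + a^4/(4!(1-ρ)) ]⁻¹
Σ = a^0/0! + a^1/1! + a^2/2! + a^3/3! = 1.0000 + 2.9559 + 4.3686 + 4.3044 = 12.6289
a^4/(4!(1-ρ)) = 76.3394/(24 × 0.26103) = 12.1856
P₀ = 1/(12.6289 + 12.1856) = 0.04030
Lq = P₀·a^4·ρ / (4!(1-ρ)²) = 0.04030 × 76.3394 × 0.7390 / (24 × 0.06814) = 1.3902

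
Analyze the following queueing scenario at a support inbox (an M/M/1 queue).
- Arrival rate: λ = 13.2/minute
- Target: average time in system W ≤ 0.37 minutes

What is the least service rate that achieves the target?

For M/M/1: W = 1/(μ-λ)
Need W ≤ 0.37, so 1/(μ-λ) ≤ 0.37
μ - λ ≥ 1/0.37 = 2.7027
μ ≥ 13.2 + 2.7027 = 15.9027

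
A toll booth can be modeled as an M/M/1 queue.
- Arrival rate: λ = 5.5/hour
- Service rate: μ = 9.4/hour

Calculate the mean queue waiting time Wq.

First, compute utilization: ρ = λ/μ = 5.5/9.4 = 0.5851
For M/M/1: Wq = λ/(μ(μ-λ))
Wq = 5.5/(9.4 × (9.4-5.5))
Wq = 5.5/(9.4 × 3.90)
Wq = 0.1500 hours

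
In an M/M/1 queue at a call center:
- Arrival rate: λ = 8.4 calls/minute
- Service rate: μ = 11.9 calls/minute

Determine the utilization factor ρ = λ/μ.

Server utilization: ρ = λ/μ
ρ = 8.4/11.9 = 0.7059
The server is busy 70.59% of the time.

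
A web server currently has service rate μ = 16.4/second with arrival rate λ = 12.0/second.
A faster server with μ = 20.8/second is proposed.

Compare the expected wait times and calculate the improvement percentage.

System 1: ρ₁ = 12.0/16.4 = 0.7317, W₁ = 1/(16.4-12.0) = 0.22727
System 2: ρ₂ = 12.0/20.8 = 0.5769, W₂ = 1/(20.8-12.0) = 0.11364
Improvement: (W₁-W₂)/W₁ = (0.22727-0.11364)/0.22727 = 50.00%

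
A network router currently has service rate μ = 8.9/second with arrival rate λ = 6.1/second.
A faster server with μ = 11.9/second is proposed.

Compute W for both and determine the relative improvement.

System 1: ρ₁ = 6.1/8.9 = 0.6854, W₁ = 1/(8.9-6.1) = 0.3571
System 2: ρ₂ = 6.1/11.9 = 0.5126, W₂ = 1/(11.9-6.1) = 0.1724
Improvement: (W₁-W₂)/W₁ = (0.3571-0.1724)/0.3571 = 51.72%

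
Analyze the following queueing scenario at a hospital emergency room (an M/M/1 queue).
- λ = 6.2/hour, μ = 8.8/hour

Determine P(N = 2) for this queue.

ρ = λ/μ = 6.2/8.8 = 0.7045
P(n) = (1-ρ)ρⁿ
P(2) = (1-0.7045) × 0.7045^2
P(2) = 0.2955 × 0.4963
P(2) = 0.1467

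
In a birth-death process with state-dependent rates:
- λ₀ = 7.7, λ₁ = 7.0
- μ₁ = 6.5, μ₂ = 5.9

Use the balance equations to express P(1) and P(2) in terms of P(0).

Balance equations:
State 0: λ₀P₀ = μ₁P₁ → P₁ = (λ₀/μ₁)P₀ = (7.7/6.5)P₀ = 1.1846P₀
State 1: P₂ = (λ₀λ₁)/(μ₁μ₂)P₀ = (7.7×7.0)/(6.5×5.9)P₀ = 1.4055P₀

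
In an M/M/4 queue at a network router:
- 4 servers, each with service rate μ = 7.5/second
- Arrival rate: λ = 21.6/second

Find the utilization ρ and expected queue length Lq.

Traffic intensity: ρ = λ/(cμ) = 21.6/(4×7.5) = 0.7200
Since ρ = 0.7200 < 1, system is stable.
Offered load a = λ/μ = cρ = 21.6/7.5 = 2.8800
P₀ = [ Σₙ₌₀^3 aⁿ/n! + a^4/(4!(1-ρ)) ]⁻¹
Σ = a^0/0! + a^1/1! + a^2/2! + a^3/3! = 1.0000 + 2.8800 + 4.1472 + 3.9813 = 12.0085
a^4/(4!(1-ρ)) = 68.7971/(24 × 0.2800) = 10.2377
P₀ = 1/(12.0085 + 10.2377) = 0.04495
Lq = P₀·a^4·ρ / (4!(1-ρ)²) = 0.044952 × 68.7971 × 0.72000 / (24 × 0.078400) = 1.1834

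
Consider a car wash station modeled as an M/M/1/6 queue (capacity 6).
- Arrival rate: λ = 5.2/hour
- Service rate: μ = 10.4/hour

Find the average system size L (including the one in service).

ρ = λ/μ = 5.2/10.4 = 0.5000
P₀ = (1-ρ)/(1-ρ^(K+1)) = (1-0.5000)/(1-0.5000^7) = 0.5000/0.9922 = 0.5039
P_K = P₀×ρ^K = 0.50394 × 0.5000^6 = 0.50394 × 0.015625 = 0.007874
L = ρ[1 - (K+1)ρ^K + Kρ^(K+1)] / [(1-ρ)(1-ρ^(K+1))]
L = 0.5000 × (1 - 7×0.01562 + 6×0.007812) / ((1 - 0.5000) × (1 - 0.007812)) = 0.9449 cars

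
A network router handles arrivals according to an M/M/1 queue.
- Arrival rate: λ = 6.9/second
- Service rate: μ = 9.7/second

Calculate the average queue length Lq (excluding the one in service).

ρ = λ/μ = 6.9/9.7 = 0.7113
For M/M/1: Lq = λ²/(μ(μ-λ))
Lq = 47.61/(9.7 × 2.80)
Lq = 1.7529 packets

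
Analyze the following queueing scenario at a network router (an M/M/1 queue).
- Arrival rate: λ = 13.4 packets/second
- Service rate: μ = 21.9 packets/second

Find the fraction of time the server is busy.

Server utilization: ρ = λ/μ
ρ = 13.4/21.9 = 0.6119
The server is busy 61.19% of the time.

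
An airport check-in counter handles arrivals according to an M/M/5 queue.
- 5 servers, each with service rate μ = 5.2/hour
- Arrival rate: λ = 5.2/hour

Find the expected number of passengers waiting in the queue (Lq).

Traffic intensity: ρ = λ/(cμ) = 5.2/(5×5.2) = 0.2000
Since ρ = 0.2000 < 1, system is stable.
Offered load a = λ/μ = cρ = 5.2/5.2 = 1.0000
P₀ = [ Σₙ₌₀^4 aⁿ/n! + a^5/(5!(1-ρ)) ]⁻¹
Σ = a^0/0! + a^1/1! + a^2/2! + a^3/3! + a^4/4! = 1.0000 + 1.0000 + 0.50000 + 0.16667 + 0.041667 = 2.7083
a^5/(5!(1-ρ)) = 1.0000/(120 × 0.8000) = 0.01042
P₀ = 1/(2.7083 + 0.01042) = 0.3678
Lq = P₀·a^5·ρ / (5!(1-ρ)²) = 0.36782 × 1.0000 × 0.20000 / (120 × 0.64000) = 0.0009579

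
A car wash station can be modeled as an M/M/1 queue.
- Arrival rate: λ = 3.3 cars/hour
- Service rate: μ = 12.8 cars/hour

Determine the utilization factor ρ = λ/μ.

Server utilization: ρ = λ/μ
ρ = 3.3/12.8 = 0.2578
The server is busy 25.78% of the time.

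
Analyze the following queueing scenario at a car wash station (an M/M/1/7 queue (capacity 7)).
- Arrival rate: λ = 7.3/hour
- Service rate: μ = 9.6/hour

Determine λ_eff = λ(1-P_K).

ρ = λ/μ = 7.3/9.6 = 0.76042
P₀ = (1-ρ)/(1-ρ^(K+1)) = (1-0.76042)/(1-0.76042^8) = 0.23958/0.88820 = 0.2697
P_K = P₀×ρ^K = 0.26974 × 0.76042^7 = 0.26974 × 0.14702 = 0.03966
λ_eff = λ(1-P_K) = 7.3 × (1 - 0.03966) = 7.3 × 0.96034 = 7.0105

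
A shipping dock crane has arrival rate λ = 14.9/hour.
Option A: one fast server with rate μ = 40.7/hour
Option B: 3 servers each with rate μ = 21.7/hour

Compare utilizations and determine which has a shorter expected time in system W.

Option A: single server μ = 40.7 (M/M/1)
  ρ_A = 14.9/40.7 = 0.3661
  W_A = 1/(μ-λ) = 1/(40.7-14.9) = 1/25.80 = 0.03876

Option B: 3 servers μ = 21.7 (M/M/3)
  ρ_B = λ/(cμ) = 14.9/(3×21.7) = 0.2289
  Offered load a = λ/μ = cρ = 14.9/21.7 = 0.6866
  P₀ = [ Σₙ₌₀^2 aⁿ/n! + a^3/(3!(1-ρ)) ]⁻¹
  Σ = a^0/0! + a^1/1! + a^2/2! = 1.0000 + 0.68664 + 0.23573 = 1.9224
  a^3/(3!(1-ρ)) = 0.32373/(6 × 0.77112) = 0.06997
  P₀ = 1/(1.9224 + 0.06997) = 0.5019
  Lq = P₀·a^3·ρ / (3!(1-ρ)²) = 0.5019 × 0.3237 × 0.2289 / (6 × 0.5946) = 0.01042
  Wq_B = Lq/λ = 0.010424/14.9 = 0.0006996
  W_B = Wq_B + 1/μ = 0.0006996 + 0.04608 = 0.04678

Since W_A = 0.03876 < W_B = 0.04678, Option A (single fast server) has the shorter time in system.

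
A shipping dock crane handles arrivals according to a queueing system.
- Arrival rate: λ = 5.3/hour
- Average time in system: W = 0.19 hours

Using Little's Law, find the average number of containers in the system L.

Little's Law: L = λW
L = 5.3 × 0.19 = 1.0070 containers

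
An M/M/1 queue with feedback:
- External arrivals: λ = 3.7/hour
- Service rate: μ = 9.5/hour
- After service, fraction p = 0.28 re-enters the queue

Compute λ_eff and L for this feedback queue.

Effective arrival rate: λ_eff = λ/(1-p) = 3.7/(1-0.28) = 3.7/0.72 = 5.13889
ρ = λ_eff/μ = 5.13889/9.5 = 0.540936
L = ρ/(1-ρ) = 0.540936/(1-0.540936) = 1.1783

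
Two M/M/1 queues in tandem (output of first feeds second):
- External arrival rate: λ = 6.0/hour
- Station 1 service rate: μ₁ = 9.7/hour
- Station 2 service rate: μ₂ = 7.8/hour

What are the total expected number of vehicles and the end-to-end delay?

By Jackson's theorem, each station behaves as independent M/M/1.
Station 1: ρ₁ = 6.0/9.7 = 0.6186, L₁ = ρ₁/(1-ρ₁) = λ/(μ₁-λ) = 6.0/3.70 = 1.62162
Station 2: ρ₂ = 6.0/7.8 = 0.7692, L₂ = ρ₂/(1-ρ₂) = λ/(μ₂-λ) = 6.0/1.80 = 3.33333
Total: L = L₁ + L₂ = 1.62162 + 3.33333 = 4.9550
W = L/λ = 4.9550/6.0 = 0.8258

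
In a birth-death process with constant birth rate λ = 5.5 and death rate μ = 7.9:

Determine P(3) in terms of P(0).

For constant rates: P(n)/P(0) = (λ/μ)^n
P(3)/P(0) = (5.5/7.9)^3 = 0.6962^3 = 0.3374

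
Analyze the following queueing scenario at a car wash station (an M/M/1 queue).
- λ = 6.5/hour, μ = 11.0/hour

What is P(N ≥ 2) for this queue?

ρ = λ/μ = 6.5/11.0 = 0.5909
P(N ≥ n) = ρⁿ
P(N ≥ 2) = 0.5909^2
P(N ≥ 2) = 0.3492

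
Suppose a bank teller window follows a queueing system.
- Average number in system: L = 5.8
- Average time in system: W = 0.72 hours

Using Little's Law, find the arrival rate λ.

Little's Law: L = λW, so λ = L/W
λ = 5.8/0.72 = 8.0556 transactions/hour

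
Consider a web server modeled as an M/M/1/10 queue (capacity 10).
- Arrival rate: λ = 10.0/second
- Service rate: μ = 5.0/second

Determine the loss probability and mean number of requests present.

ρ = λ/μ = 10.0/5.0 = 2.0000
P₀ = (1-ρ)/(1-ρ^(K+1)) = (1-2.0000)/(1-2.0000^11) = -1.0000/-2047.0000 = 0.0004885
P_K = P₀×ρ^K = 0.0004885 × 2.0000^10 = 0.0004885 × 1024.0000 = 0.5002
Blocking probability P_10 = 0.5002 (50.02%)
L = ρ[1 - (K+1)ρ^K + Kρ^(K+1)] / [(1-ρ)(1-ρ^(K+1))]
L = 2.0000 × (1 - 11×1024.0000 + 10×2048.0000) / ((1 - 2.0000) × (1 - 2048.0000)) = 9.0054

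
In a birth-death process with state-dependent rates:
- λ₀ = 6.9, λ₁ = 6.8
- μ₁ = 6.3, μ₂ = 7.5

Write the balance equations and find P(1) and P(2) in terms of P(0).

Balance equations:
State 0: λ₀P₀ = μ₁P₁ → P₁ = (λ₀/μ₁)P₀ = (6.9/6.3)P₀ = 1.0952P₀
State 1: P₂ = (λ₀λ₁)/(μ₁μ₂)P₀ = (6.9×6.8)/(6.3×7.5)P₀ = 0.9930P₀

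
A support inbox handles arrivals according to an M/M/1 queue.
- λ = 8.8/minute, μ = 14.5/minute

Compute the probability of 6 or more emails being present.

ρ = λ/μ = 8.8/14.5 = 0.6069
P(N ≥ n) = ρⁿ
P(N ≥ 6) = 0.6069^6
P(N ≥ 6) = 0.04997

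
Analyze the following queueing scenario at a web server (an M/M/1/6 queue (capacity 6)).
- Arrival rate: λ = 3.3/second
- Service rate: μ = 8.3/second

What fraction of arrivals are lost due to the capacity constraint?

ρ = λ/μ = 3.3/8.3 = 0.39759
P₀ = (1-ρ)/(1-ρ^(K+1)) = (1-0.39759)/(1-0.39759^7) = 0.6024/0.9984 = 0.6034
P_K = P₀×ρ^K = 0.6034 × 0.39759^6 = 0.6034 × 0.003950 = 0.002383
Blocking probability = 0.24%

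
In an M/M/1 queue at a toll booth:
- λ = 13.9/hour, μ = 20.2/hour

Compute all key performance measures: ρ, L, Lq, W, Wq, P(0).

Step 1: ρ = λ/μ = 13.9/20.2 = 0.6881
Step 2: L = λ/(μ-λ) = 13.9/6.30 = 2.2063
Step 3: Lq = λ²/(μ(μ-λ)) = 193.21/(20.2×6.30) = 1.5182
Step 4: W = 1/(μ-λ) = 1/6.30 = 0.15873
Step 5: Wq = λ/(μ(μ-λ)) = 13.9/(20.2×6.30) = 0.1092
Step 6: P(0) = 1-ρ = 0.3119
Verify: L = λW = 13.9×0.15873 = 2.2063 ✔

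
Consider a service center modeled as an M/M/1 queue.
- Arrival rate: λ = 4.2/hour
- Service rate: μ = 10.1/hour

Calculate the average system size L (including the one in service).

ρ = λ/μ = 4.2/10.1 = 0.4158
For M/M/1: L = λ/(μ-λ)
L = 4.2/(10.1-4.2) = 4.2/5.90
L = 0.7119 customers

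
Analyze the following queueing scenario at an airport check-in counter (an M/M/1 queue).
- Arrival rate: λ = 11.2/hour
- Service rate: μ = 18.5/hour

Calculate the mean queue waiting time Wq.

First, compute utilization: ρ = λ/μ = 11.2/18.5 = 0.6054
For M/M/1: Wq = λ/(μ(μ-λ))
Wq = 11.2/(18.5 × (18.5-11.2))
Wq = 11.2/(18.5 × 7.30)
Wq = 0.08293 hours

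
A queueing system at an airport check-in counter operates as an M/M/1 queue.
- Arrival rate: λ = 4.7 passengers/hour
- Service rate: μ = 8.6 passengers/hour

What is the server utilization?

Server utilization: ρ = λ/μ
ρ = 4.7/8.6 = 0.5465
The server is busy 54.65% of the time.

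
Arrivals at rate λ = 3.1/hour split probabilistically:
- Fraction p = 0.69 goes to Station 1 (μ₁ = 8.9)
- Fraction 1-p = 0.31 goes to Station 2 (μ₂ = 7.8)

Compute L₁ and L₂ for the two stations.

Effective rates: λ₁ = 3.1×0.69 = 2.139, λ₂ = 3.1×0.31 = 0.961
Station 1: ρ₁ = 2.139/8.9 = 0.24034, L₁ = ρ₁/(1-ρ₁) = 0.24034/(1-0.24034) = 0.3164
Station 2: ρ₂ = 0.961/7.8 = 0.1232, L₂ = ρ₂/(1-ρ₂) = 0.1232/(1-0.1232) = 0.1405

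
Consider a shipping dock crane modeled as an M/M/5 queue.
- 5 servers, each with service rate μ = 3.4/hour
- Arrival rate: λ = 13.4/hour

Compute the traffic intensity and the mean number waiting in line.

Traffic intensity: ρ = λ/(cμ) = 13.4/(5×3.4) = 0.7882
Since ρ = 0.7882 < 1, system is stable.
Offered load a = λ/μ = cρ = 13.4/3.4 = 3.9412
P₀ = [ Σₙ₌₀^4 aⁿ/n! + a^5/(5!(1-ρ)) ]⁻¹
Σ = a^0/0! + a^1/1! + a^2/2! + a^3/3! + a^4/4! = 1.0000 + 3.9412 + 7.7664 + 10.2030 + 10.0529 = 32.9635
a^5/(5!(1-ρ)) = 950.8881/(120 × 0.211765) = 37.4192
P₀ = 1/(32.9635 + 37.4192) = 0.01421
Lq = P₀·a^5·ρ / (5!(1-ρ)²) = 0.0142080 × 950.8881 × 0.788235 / (120 × 0.0448443) = 1.9789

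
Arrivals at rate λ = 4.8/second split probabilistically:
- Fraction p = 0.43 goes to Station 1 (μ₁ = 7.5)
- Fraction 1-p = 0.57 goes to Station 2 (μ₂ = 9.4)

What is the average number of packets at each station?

Effective rates: λ₁ = 4.8×0.43 = 2.064, λ₂ = 4.8×0.57 = 2.736
Station 1: ρ₁ = 2.064/7.5 = 0.2752, L₁ = ρ₁/(1-ρ₁) = 0.2752/(1-0.2752) = 0.3797
Station 2: ρ₂ = 2.736/9.4 = 0.2911, L₂ = ρ₂/(1-ρ₂) = 0.2911/(1-0.2911) = 0.4106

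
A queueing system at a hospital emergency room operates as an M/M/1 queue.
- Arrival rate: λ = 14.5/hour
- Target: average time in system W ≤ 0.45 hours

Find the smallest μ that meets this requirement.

For M/M/1: W = 1/(μ-λ)
Need W ≤ 0.45, so 1/(μ-λ) ≤ 0.45
μ - λ ≥ 1/0.45 = 2.2222
μ ≥ 14.5 + 2.2222 = 16.7222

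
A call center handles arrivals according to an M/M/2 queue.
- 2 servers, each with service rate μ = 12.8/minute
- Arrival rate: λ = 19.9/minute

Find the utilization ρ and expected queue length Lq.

Traffic intensity: ρ = λ/(cμ) = 19.9/(2×12.8) = 0.7773
Since ρ = 0.7773 < 1, system is stable.
Offered load a = λ/μ = cρ = 19.9/12.8 = 1.5547
P₀ = [ Σₙ₌₀^1 aⁿ/n! + a^2/(2!(1-ρ)) ]⁻¹
Σ = a^0/0! + a^1/1! = 1.0000 + 1.5547 = 2.5547
a^2/(2!(1-ρ)) = 2.4171/(2 × 0.22266) = 5.4278
P₀ = 1/(2.5547 + 5.4278) = 0.1253
Lq = P₀·a^2·ρ / (2!(1-ρ)²) = 0.125275 × 2.41705 × 0.777344 / (2 × 0.0495758) = 2.3739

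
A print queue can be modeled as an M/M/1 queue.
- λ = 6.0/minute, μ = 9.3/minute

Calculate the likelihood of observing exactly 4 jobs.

ρ = λ/μ = 6.0/9.3 = 0.6452
P(n) = (1-ρ)ρⁿ
P(4) = (1-0.6452) × 0.6452^4
P(4) = 0.35480 × 0.17329
P(4) = 0.06148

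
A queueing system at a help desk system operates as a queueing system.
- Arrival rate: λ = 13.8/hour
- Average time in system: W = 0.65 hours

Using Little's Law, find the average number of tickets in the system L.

Little's Law: L = λW
L = 13.8 × 0.65 = 8.9700 tickets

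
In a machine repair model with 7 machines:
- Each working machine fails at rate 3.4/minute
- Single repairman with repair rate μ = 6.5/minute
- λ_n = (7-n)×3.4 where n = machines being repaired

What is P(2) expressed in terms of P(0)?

P(2)/P(0) = ∏_{i=0}^{2-1} λ_i/μ_{i+1}
= (7-0)×3.4/6.5 × (7-1)×3.4/6.5
= 11.4916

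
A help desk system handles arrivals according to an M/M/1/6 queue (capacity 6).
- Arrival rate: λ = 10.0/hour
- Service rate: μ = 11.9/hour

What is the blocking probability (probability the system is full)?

ρ = λ/μ = 10.0/11.9 = 0.840336
P₀ = (1-ρ)/(1-ρ^(K+1)) = (1-0.840336)/(1-0.840336^7) = 0.1597/0.7041 = 0.2268
P_K = P₀×ρ^K = 0.22677 × 0.840336^6 = 0.22677 × 0.35214 = 0.07985
Blocking probability = 7.99%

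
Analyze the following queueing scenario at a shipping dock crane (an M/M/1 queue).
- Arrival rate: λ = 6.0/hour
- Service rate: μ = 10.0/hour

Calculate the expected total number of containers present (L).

ρ = λ/μ = 6.0/10.0 = 0.6000
For M/M/1: L = λ/(μ-λ)
L = 6.0/(10.0-6.0) = 6.0/4.00
L = 1.5000 containers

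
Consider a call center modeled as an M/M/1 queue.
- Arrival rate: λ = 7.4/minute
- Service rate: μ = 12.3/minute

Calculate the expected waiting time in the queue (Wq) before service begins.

First, compute utilization: ρ = λ/μ = 7.4/12.3 = 0.6016
For M/M/1: Wq = λ/(μ(μ-λ))
Wq = 7.4/(12.3 × (12.3-7.4))
Wq = 7.4/(12.3 × 4.90)
Wq = 0.1228 minutes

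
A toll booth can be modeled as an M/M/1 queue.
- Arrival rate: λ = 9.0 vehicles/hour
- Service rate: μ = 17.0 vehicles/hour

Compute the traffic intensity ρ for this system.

Server utilization: ρ = λ/μ
ρ = 9.0/17.0 = 0.5294
The server is busy 52.94% of the time.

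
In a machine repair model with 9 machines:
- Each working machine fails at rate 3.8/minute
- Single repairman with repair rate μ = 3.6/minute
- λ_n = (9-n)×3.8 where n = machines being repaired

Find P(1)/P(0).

P(1)/P(0) = ∏_{i=0}^{1-1} λ_i/μ_{i+1}
= (9-0)×3.8/3.6
= 9.5000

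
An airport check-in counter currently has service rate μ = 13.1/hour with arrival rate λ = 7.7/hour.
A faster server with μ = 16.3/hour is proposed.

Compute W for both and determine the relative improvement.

System 1: ρ₁ = 7.7/13.1 = 0.5878, W₁ = 1/(13.1-7.7) = 0.18519
System 2: ρ₂ = 7.7/16.3 = 0.4724, W₂ = 1/(16.3-7.7) = 0.11628
Improvement: (W₁-W₂)/W₁ = (0.18519-0.11628)/0.18519 = 37.21%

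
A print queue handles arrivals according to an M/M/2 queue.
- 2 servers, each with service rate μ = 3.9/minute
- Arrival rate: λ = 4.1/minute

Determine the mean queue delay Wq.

Traffic intensity: ρ = λ/(cμ) = 4.1/(2×3.9) = 0.5256
Since ρ = 0.5256 < 1, system is stable.
Offered load a = λ/μ = cρ = 4.1/3.9 = 1.0513
P₀ = [ Σₙ₌₀^1 aⁿ/n! + a^2/(2!(1-ρ)) ]⁻¹
Σ = a^0/0! + a^1/1! = 1.0000 + 1.0513 = 2.0513
a^2/(2!(1-ρ)) = 1.1052/(2 × 0.47436) = 1.1649
P₀ = 1/(2.0513 + 1.1649) = 0.3109
Lq = P₀·a^2·ρ / (2!(1-ρ)²) = 0.31092 × 1.1052 × 0.52564 / (2 × 0.22502) = 0.4014
Wq = Lq/λ = 0.40136/4.1 = 0.09789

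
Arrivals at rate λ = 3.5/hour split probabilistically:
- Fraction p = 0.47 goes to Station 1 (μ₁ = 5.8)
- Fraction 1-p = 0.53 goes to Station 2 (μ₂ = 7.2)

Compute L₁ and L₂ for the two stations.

Effective rates: λ₁ = 3.5×0.47 = 1.645, λ₂ = 3.5×0.53 = 1.855
Station 1: ρ₁ = 1.645/5.8 = 0.2836, L₁ = ρ₁/(1-ρ₁) = 0.2836/(1-0.2836) = 0.3959
Station 2: ρ₂ = 1.855/7.2 = 0.25764, L₂ = ρ₂/(1-ρ₂) = 0.25764/(1-0.25764) = 0.3471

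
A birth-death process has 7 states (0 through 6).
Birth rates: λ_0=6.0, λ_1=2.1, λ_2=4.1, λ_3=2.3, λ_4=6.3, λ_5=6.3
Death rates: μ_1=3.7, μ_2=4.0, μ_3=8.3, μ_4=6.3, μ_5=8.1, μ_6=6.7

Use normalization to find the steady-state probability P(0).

Ratios P(n)/P(0) = (λ₀···λₙ₋₁)/(μ₁···μₙ):
P(1)/P(0) = (6.0)/(3.7) = 1.62162
P(2)/P(0) = (6.0×2.1)/(3.7×4.0) = 0.851351
P(3)/P(0) = (6.0×2.1×4.1)/(3.7×4.0×8.3) = 0.420547
P(4)/P(0) = (6.0×2.1×4.1×2.3)/(3.7×4.0×8.3×6.3) = 0.153533
P(5)/P(0) = (6.0×2.1×4.1×2.3×6.3)/(3.7×4.0×8.3×6.3×8.1) = 0.119415
P(6)/P(0) = (6.0×2.1×4.1×2.3×6.3×6.3)/(3.7×4.0×8.3×6.3×8.1×6.7) = 0.112285

Normalization: ∑ P(n) = 1
P(0) × (1.00000 + 1.62162 + 0.851351 + 0.420547 + 0.153533 + 0.119415 + 0.112285) = 1
P(0) × 4.2788 = 1
P(0) = 1/4.2788 = 0.2337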